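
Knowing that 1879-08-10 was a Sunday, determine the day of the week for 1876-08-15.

Tuesday

Count forward from the earlier date (August 15, 1876) to the later (August 10, 1879):
Day-of-year of August 15, 1876: 228.
Day-of-year of August 10, 1879: 222.
1876 has 366 days, so 366 − 228 = 138 days remain in 1876.
Full years: 1877: 365; 1878: 365. Sum = 730.
Total: 138 + 730 + 222 = 1090 days.
1090 mod 7 = 5, so 5 days before Sunday is Tuesday.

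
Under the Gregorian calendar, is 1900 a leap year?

1900 is not a leap year (divisible by 100 but not 400).

No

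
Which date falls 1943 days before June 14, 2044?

February 18, 2039

Count 1943 days before June 14, 2044:
Day-of-year of February 18, 2039: 49.
Day-of-year of June 14, 2044: 166.
2039 has 365 days, so 365 − 49 = 316 days remain in 2039.
Full years: 2040: 366; 2041: 365; 2042: 365; 2043: 365. Sum = 1461.
Total: 316 + 1461 + 166 = 1943 days.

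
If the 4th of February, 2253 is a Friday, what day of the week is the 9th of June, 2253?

February 2253: 28 − 4 = 24 days remain (2253 is not a leap year, so February has 28 days).
Then March (31), April (30), May (31): 31 + 30 + 31 = 92 days.
June 1–9, 2253: 9 days.
Total: 24 + 92 + 9 = 125 days.
125 mod 7 = 6, so 6 days after Friday is Thursday.

Thursday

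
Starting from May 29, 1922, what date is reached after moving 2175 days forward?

May 12, 1928

Count 2175 days after May 29, 1922:
Day-of-year of May 29, 1922: 149.
Day-of-year of May 12, 1928: 133.
1922 has 365 days, so 365 − 149 = 216 days remain in 1922.
Full years: 1923: 365; 1924: 366; 1925: 365; 1926: 365; 1927: 365. Sum = 1826.
Total: 216 + 1826 + 133 = 2175 days.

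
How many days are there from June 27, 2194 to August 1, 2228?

12453

From June 27, 2194 to June 27, 2228: 34 years, of which 8 contain a Feb 29 — 26×365 + 8×366 = 12418 days.
(2200 is not a leap year (divisible by 100 but not 400).)
June 2228: 30 − 27 = 3 days remain.
Then July (31): 31 days.
August 1, 2228: 1 day.
Residual: 35 days.
Total: 12453 days.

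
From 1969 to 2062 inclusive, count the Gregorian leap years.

23

Years divisible by 4: 1972, 1976, …, 2060 — 23 in all.
2000 is divisible by 400, so still leap.
No century exceptions apply. Count: 23.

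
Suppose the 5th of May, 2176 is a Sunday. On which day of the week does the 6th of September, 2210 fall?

From May 5, 2176 to May 5, 2210: 34 years, of which 7 contain a Feb 29 — 27×365 + 7×366 = 12417 days.
(2200 is not a leap year (divisible by 100 but not 400).)
May 2210: 31 − 5 = 26 days remain.
Then June (30), July (31), August (31): 30 + 31 + 31 = 92 days.
September 1–6, 2210: 6 days.
Residual: 124 days.
Total: 12541 days.
12541 mod 7 = 4, so 4 days after Sunday is Thursday.

Thursday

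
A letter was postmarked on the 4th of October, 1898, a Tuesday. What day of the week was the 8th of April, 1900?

October 1898: 31 − 4 = 27 days remain.
Then 17 full months totalling 516 days.
April 1–8, 1900: 8 days.
Total: 27 + 516 + 8 = 551 days.
551 mod 7 = 5, so 5 days after Tuesday is Sunday.

Sunday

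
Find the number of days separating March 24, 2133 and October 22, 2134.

March 24, 2133 → March 24, 2134: 365 days.
March 2134: 31 − 24 = 7 days remain.
Then April (30), May (31), June (30), July (31), August (31), September (30): 30 + 31 + 30 + 31 + 31 + 30 = 183 days.
October 1–22, 2134: 22 days.
Residual: 212 days.
Total: 577 days.

577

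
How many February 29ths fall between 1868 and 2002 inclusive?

33

Years divisible by 4: 1868, 1872, …, 2000 — 34 in all.
Of these, 1900 is divisible by 100 but not 400, so not leap.
2000 is divisible by 400, so still leap.
Leap years: 34 − 1 = 33.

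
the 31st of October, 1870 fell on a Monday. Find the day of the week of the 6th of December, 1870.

October 1870: 31 − 31 = 0 days remain.
Then November (30): 30 days.
December 1–6, 1870: 6 days.
Total: 0 + 30 + 6 = 36 days.
36 mod 7 = 1, so 1 day after Monday is Tuesday.

Tuesday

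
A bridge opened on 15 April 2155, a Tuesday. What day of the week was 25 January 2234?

From April 15, 2155 to April 15, 2233: 78 years, of which 19 contain a Feb 29 — 59×365 + 19×366 = 28489 days.
(2200 is not a leap year (divisible by 100 but not 400).)
April 2233: 30 − 15 = 15 days remain.
Then May (31), June (30), July (31), August (31), September (30), October (31), November (30), December (31): 31 + 30 + 31 + 31 + 30 + 31 + 30 + 31 = 245 days.
January 1–25, 2234: 25 days.
Residual: 285 days.
Total: 28774 days.
28774 mod 7 = 4, so 4 days after Tuesday is Saturday.

Saturday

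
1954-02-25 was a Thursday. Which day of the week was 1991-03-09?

Day-of-year of February 25, 1954: 56.
Day-of-year of March 9, 1991: 68.
1954 has 365 days, so 365 − 56 = 309 days remain in 1954.
Full years 1955–1990: 27 common + 9 leap = 27×365 + 9×366 = 13149 days.
Total: 309 + 13149 + 68 = 13526 days.
13526 mod 7 = 2, so 2 days after Thursday is Saturday.

Saturday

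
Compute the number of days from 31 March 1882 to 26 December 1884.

March 31, 1882 → March 31, 1883: 365 days.
March 31, 1883 → March 31, 1884: 366 days (1884 is a leap year).
March 1884: 31 − 31 = 0 days remain.
Then April (30), May (31), June (30), July (31), August (31), September (30), October (31), November (30): 30 + 31 + 30 + 31 + 31 + 30 + 31 + 30 = 244 days.
December 1–26, 1884: 26 days.
Residual: 270 days.
Total: 1001 days.

1001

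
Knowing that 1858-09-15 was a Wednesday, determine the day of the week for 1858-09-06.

Monday

Count forward from the earlier date (September 6, 1858) to the later (September 15, 1858):
Within September 1858: 15 − 6 = 9 days.
9 mod 7 = 2, so 2 days before Wednesday is Monday.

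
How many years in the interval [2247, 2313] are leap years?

Years divisible by 4: 2248, 2252, …, 2312 — 17 in all.
Of these, 2300 is divisible by 100 but not 400, so not leap.
Leap years: 17 − 1 = 16.

16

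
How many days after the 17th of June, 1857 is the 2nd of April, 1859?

654

June 1857: 30 − 17 = 13 days remain.
Then 21 full months totalling 639 days.
April 1–2, 1859: 2 days.
Total: 13 + 639 + 2 = 654 days.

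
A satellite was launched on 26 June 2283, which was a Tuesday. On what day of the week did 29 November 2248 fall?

Count forward from the earlier date (November 29, 2248) to the later (June 26, 2283):
Day-of-year of November 29, 2248: 334.
Day-of-year of June 26, 2283: 177.
2248 has 366 days, so 366 − 334 = 32 days remain in 2248.
Full years 2249–2282: 26 common + 8 leap = 26×365 + 8×366 = 12418 days.
Total: 32 + 12418 + 177 = 12627 days.
12627 mod 7 = 6, so 6 days before Tuesday is Wednesday.

Wednesday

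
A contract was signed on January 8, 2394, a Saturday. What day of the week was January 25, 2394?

Within January 2394: 25 − 8 = 17 days.
17 mod 7 = 3, so 3 days after Saturday is Tuesday.

Tuesday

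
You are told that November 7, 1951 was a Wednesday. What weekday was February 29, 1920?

Count forward from the earlier date (February 29, 1920) to the later (November 7, 1951):
February 1920: 29 − 29 = 0 days remain (1920 is a leap year, so February has 29 days).
Then 380 full months totalling 11567 days.
November 1–7, 1951: 7 days.
Residual: 11574 days.
Total: 11574 days.
11574 mod 7 = 3, so 3 days before Wednesday is Sunday.

Sunday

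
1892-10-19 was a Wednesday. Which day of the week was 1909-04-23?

Friday

Day-of-year of October 19, 1892: 293.
Day-of-year of April 23, 1909: 113.
1892 has 366 days, so 366 − 293 = 73 days remain in 1892.
Full years 1893–1908: 13 common + 3 leap = 13×365 + 3×366 = 5843 days.
Total: 73 + 5843 + 113 = 6029 days.
6029 mod 7 = 2, so 2 days after Wednesday is Friday.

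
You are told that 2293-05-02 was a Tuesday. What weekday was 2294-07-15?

Sunday

Day-of-year of May 2, 2293: 122.
Day-of-year of July 15, 2294: 196.
2293 has 365 days, so 365 − 122 = 243 days remain in 2293.
Total: 243 + 196 = 439 days.
439 mod 7 = 5, so 5 days after Tuesday is Sunday.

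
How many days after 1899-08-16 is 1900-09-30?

August 16, 1899 → August 16, 1900: 365 days (1900 is not a leap year (divisible by 100 but not 400)).
August 1900: 31 − 16 = 15 days remain.
September 1–30, 1900: 30 days.
Residual: 45 days.
Total: 410 days.

410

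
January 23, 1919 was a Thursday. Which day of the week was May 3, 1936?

Day-of-year of January 23, 1919: 23.
Day-of-year of May 3, 1936: 124.
1919 has 365 days, so 365 − 23 = 342 days remain in 1919.
Full years 1920–1935: 12 common + 4 leap = 12×365 + 4×366 = 5844 days.
Total: 342 + 5844 + 124 = 6310 days.
6310 mod 7 = 3, so 3 days after Thursday is Sunday.

Sunday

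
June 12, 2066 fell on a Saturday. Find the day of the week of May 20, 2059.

Count forward from the earlier date (May 20, 2059) to the later (June 12, 2066):
From May 20, 2059 to May 20, 2066: 7 years, of which 2 contain a Feb 29 — 5×365 + 2×366 = 2557 days.
May 2066: 31 − 20 = 11 days remain.
June 1–12, 2066: 12 days.
Residual: 23 days.
Total: 2580 days.
2580 mod 7 = 4, so 4 days before Saturday is Tuesday.

Tuesday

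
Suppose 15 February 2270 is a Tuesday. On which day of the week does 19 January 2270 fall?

Count forward from the earlier date (January 19, 2270) to the later (February 15, 2270):
January 2270: 31 − 19 = 12 days remain.
February 1–15, 2270: 15 days (2270 is not a leap year).
Total: 12 + 15 = 27 days.
27 mod 7 = 6, so 6 days before Tuesday is Wednesday.

Wednesday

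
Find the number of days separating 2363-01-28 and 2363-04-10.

72

January 2363: 31 − 28 = 3 days remain.
Then February 2363 (28), March (31): 28 + 31 = 59 days.
April 1–10, 2363: 10 days.
Total: 3 + 59 + 10 = 72 days.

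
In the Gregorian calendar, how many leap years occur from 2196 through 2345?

Years divisible by 4: 2196, 2200, …, 2344 — 38 in all.
Of these, 2200, 2300 are divisible by 100 but not 400, so not leap.
Leap years: 38 − 2 = 36.

36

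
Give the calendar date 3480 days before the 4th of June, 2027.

the 23rd of November, 2017

Count 3480 days before June 4, 2027:
From November 23, 2017 to November 23, 2026: 9 years, of which 2 contain a Feb 29 — 7×365 + 2×366 = 3287 days.
November 2026: 30 − 23 = 7 days remain.
Then December (31), January (31), February 2027 (28), March (31), April (30), May (31): 31 + 31 + 28 + 31 + 30 + 31 = 182 days.
June 1–4, 2027: 4 days.
Residual: 193 days.
Total: 3480 days.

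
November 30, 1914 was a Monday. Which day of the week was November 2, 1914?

Count forward from the earlier date (November 2, 1914) to the later (November 30, 1914):
Within November 1914: 30 − 2 = 28 days.
28 is a multiple of 7, so November 2, 1914 falls on the same weekday: Monday.

Monday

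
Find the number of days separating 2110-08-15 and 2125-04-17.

5359

From August 15, 2110 to August 15, 2124: 14 years, of which 4 contain a Feb 29 — 10×365 + 4×366 = 5114 days.
August 2124: 31 − 15 = 16 days remain.
Then September (30), October (31), November (30), December (31), January (31), February 2125 (28), March (31): 30 + 31 + 30 + 31 + 31 + 28 + 31 = 212 days.
April 1–17, 2125: 17 days.
Residual: 245 days.
Total: 5359 days.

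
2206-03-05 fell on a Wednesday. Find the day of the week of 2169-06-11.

Count forward from the earlier date (June 11, 2169) to the later (March 5, 2206):
Day-of-year of June 11, 2169: 162.
Day-of-year of March 5, 2206: 64.
2169 has 365 days, so 365 − 162 = 203 days remain in 2169.
Full years 2170–2205: 28 common + 8 leap = 28×365 + 8×366 = 13148 days.
Total: 203 + 13148 + 64 = 13415 days.
13415 mod 7 = 3, so 3 days before Wednesday is Sunday.

Sunday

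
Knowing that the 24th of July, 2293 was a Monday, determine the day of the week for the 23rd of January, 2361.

Day-of-year of July 24, 2293: 205.
Day-of-year of January 23, 2361: 23.
2293 has 365 days, so 365 − 205 = 160 days remain in 2293.
Full years 2294–2360: 51 common + 16 leap = 51×365 + 16×366 = 24471 days.
Total: 160 + 24471 + 23 = 24654 days.
24654 is a multiple of 7, so the 23rd of January, 2361 falls on the same weekday: Monday.

Monday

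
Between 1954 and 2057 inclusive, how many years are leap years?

26

Years divisible by 4: 1956, 1960, …, 2056 — 26 in all.
2000 is divisible by 400, so still leap.
No century exceptions apply. Count: 26.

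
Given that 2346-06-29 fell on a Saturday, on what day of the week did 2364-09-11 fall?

From June 29, 2346 to June 29, 2364: 18 years, of which 5 contain a Feb 29 — 13×365 + 5×366 = 6575 days.
June 2364: 30 − 29 = 1 day remains.
Then July (31), August (31): 31 + 31 = 62 days.
September 1–11, 2364: 11 days.
Residual: 74 days.
Total: 6649 days.
6649 mod 7 = 6, so 6 days after Saturday is Friday.

Friday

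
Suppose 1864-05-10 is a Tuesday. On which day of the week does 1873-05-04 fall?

Day-of-year of May 10, 1864: 131.
Day-of-year of May 4, 1873: 124.
1864 has 366 days, so 366 − 131 = 235 days remain in 1864.
Full years 1865–1872: 6 common + 2 leap = 6×365 + 2×366 = 2922 days.
Total: 235 + 2922 + 124 = 3281 days.
3281 mod 7 = 5, so 5 days after Tuesday is Sunday.

Sunday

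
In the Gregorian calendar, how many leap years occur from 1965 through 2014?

Years divisible by 4 in [1965, 2014]: 1968, 1972, 1976, 1980, 1984, 1988, 1992, 1996, 2000, 2004, 2008, 2012.
2000 is divisible by 400, so still leap.
No century exceptions apply. Count: 12.

12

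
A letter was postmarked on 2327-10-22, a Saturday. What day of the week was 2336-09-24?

Thursday

Day-of-year of October 22, 2327: 295.
Day-of-year of September 24, 2336: 268.
2327 has 365 days, so 365 − 295 = 70 days remain in 2327.
Full years 2328–2335: 6 common + 2 leap = 6×365 + 2×366 = 2922 days.
Total: 70 + 2922 + 268 = 3260 days.
3260 mod 7 = 5, so 5 days after Saturday is Thursday.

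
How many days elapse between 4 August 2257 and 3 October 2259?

790

Day-of-year of August 4, 2257: 216.
Day-of-year of October 3, 2259: 276.
2257 has 365 days, so 365 − 216 = 149 days remain in 2257.
Full years: 2258: 365. Sum = 365.
Total: 149 + 365 + 276 = 790 days.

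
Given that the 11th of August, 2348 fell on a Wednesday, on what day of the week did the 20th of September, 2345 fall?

Thursday

Count forward from the earlier date (September 20, 2345) to the later (August 11, 2348):
September 20, 2345 → September 20, 2346: 365 days.
September 20, 2346 → September 20, 2347: 365 days.
September 2347: 30 − 20 = 10 days remain.
Then 10 full months totalling 305 days.
August 1–11, 2348: 11 days.
Residual: 326 days.
Total: 1056 days.
1056 mod 7 = 6, so 6 days before Wednesday is Thursday.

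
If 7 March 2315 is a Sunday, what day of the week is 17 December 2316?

Sunday

March 2315: 31 − 7 = 24 days remain.
Then 20 full months totalling 610 days.
December 1–17, 2316: 17 days.
Total: 24 + 610 + 17 = 651 days.
651 is a multiple of 7, so 17 December 2316 falls on the same weekday: Sunday.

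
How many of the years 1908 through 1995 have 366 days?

22

Years divisible by 4: 1908, 1912, …, 1992 — 22 in all.
No century exceptions apply. Count: 22.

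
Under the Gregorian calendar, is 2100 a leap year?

2100 is not a leap year (divisible by 100 but not 400).

No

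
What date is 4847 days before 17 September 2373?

10 June 2360

Count 4847 days before September 17, 2373:
From June 10, 2360 to June 10, 2373: 13 years, of which 3 contain a Feb 29 — 10×365 + 3×366 = 4748 days.
June 2373: 30 − 10 = 20 days remain.
Then July (31), August (31): 31 + 31 = 62 days.
September 1–17, 2373: 17 days.
Residual: 99 days.
Total: 4847 days.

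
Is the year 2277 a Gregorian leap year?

2277 is not a leap year.

No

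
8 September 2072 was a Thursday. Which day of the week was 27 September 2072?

Tuesday

Within September 2072: 27 − 8 = 19 days.
19 mod 7 = 5, so 5 days after Thursday is Tuesday.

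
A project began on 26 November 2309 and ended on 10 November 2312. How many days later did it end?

1080

November 26, 2309 → November 26, 2310: 365 days.
November 26, 2310 → November 26, 2311: 365 days.
November 2311: 30 − 26 = 4 days remain.
Then 11 full months totalling 336 days.
November 1–10, 2312: 10 days.
Residual: 350 days.
Total: 1080 days.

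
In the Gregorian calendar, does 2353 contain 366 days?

No

2353 is not a leap year.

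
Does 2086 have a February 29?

No

2086 is not a leap year.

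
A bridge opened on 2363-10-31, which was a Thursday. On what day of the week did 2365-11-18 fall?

Day-of-year of October 31, 2363: 304.
Day-of-year of November 18, 2365: 322.
2363 has 365 days, so 365 − 304 = 61 days remain in 2363.
Full years: 2364: 366. Sum = 366.
Total: 61 + 366 + 322 = 749 days.
749 is a multiple of 7, so 2365-11-18 falls on the same weekday: Thursday.

Thursday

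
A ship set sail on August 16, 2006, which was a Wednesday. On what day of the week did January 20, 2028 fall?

From August 16, 2006 to August 16, 2027: 21 years, of which 5 contain a Feb 29 — 16×365 + 5×366 = 7670 days.
August 2027: 31 − 16 = 15 days remain.
Then September (30), October (31), November (30), December (31): 30 + 31 + 30 + 31 = 122 days.
January 1–20, 2028: 20 days.
Residual: 157 days.
Total: 7827 days.
7827 mod 7 = 1, so 1 day after Wednesday is Thursday.

Thursday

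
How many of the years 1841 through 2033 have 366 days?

Years divisible by 4: 1844, 1848, …, 2032 — 48 in all.
Of these, 1900 is divisible by 100 but not 400, so not leap.
2000 is divisible by 400, so still leap.
Leap years: 48 − 1 = 47.

47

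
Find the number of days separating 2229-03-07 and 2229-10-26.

March 2229: 31 − 7 = 24 days remain.
Then April (30), May (31), June (30), July (31), August (31), September (30): 30 + 31 + 30 + 31 + 31 + 30 = 183 days.
October 1–26, 2229: 26 days.
Total: 24 + 183 + 26 = 233 days.

233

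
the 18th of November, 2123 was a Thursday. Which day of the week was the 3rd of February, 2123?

Count forward from the earlier date (February 3, 2123) to the later (November 18, 2123):
February 2123: 28 − 3 = 25 days remain (2123 is not a leap year, so February has 28 days).
Then March (31), April (30), May (31), June (30), July (31), August (31), September (30), October (31): 31 + 30 + 31 + 30 + 31 + 31 + 30 + 31 = 245 days.
November 1–18, 2123: 18 days.
Total: 25 + 245 + 18 = 288 days.
288 mod 7 = 1, so 1 day before Thursday is Wednesday.

Wednesday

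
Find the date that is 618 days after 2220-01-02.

2221-09-11

Count 618 days after January 2, 2220:
January 2220: 31 − 2 = 29 days remain.
Then 19 full months totalling 578 days.
September 1–11, 2221: 11 days.
Total: 29 + 578 + 11 = 618 days.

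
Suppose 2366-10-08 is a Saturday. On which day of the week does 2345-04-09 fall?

Monday

Count forward from the earlier date (April 9, 2345) to the later (October 8, 2366):
From April 9, 2345 to April 9, 2366: 21 years, of which 5 contain a Feb 29 — 16×365 + 5×366 = 7670 days.
April 2366: 30 − 9 = 21 days remain.
Then May (31), June (30), July (31), August (31), September (30): 31 + 30 + 31 + 31 + 30 = 153 days.
October 1–8, 2366: 8 days.
Residual: 182 days.
Total: 7852 days.
7852 mod 7 = 5, so 5 days before Saturday is Monday.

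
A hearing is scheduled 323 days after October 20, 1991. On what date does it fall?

September 7, 1992

Count 323 days after October 20, 1991:
Day-of-year of October 20, 1991: 293.
Day-of-year of September 7, 1992: 251.
1991 has 365 days, so 365 − 293 = 72 days remain in 1991.
Total: 72 + 251 = 323 days.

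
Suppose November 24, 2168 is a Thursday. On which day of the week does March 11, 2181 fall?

Sunday

From November 24, 2168 to November 24, 2180: 12 years, of which 3 contain a Feb 29 — 9×365 + 3×366 = 4383 days.
November 2180: 30 − 24 = 6 days remain.
Then December (31), January (31), February 2181 (28): 31 + 31 + 28 = 90 days.
March 1–11, 2181: 11 days.
Residual: 107 days.
Total: 4490 days.
4490 mod 7 = 3, so 3 days after Thursday is Sunday.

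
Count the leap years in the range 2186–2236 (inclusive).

12

Years divisible by 4: 2188, 2192, …, 2236 — 13 in all.
Of these, 2200 is divisible by 100 but not 400, so not leap.
Leap years: 13 − 1 = 12.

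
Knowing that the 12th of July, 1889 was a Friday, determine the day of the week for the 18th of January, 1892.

Monday

Day-of-year of July 12, 1889: 193.
Day-of-year of January 18, 1892: 18.
1889 has 365 days, so 365 − 193 = 172 days remain in 1889.
Full years: 1890: 365; 1891: 365. Sum = 730.
Total: 172 + 730 + 18 = 920 days.
920 mod 7 = 3, so 3 days after Friday is Monday.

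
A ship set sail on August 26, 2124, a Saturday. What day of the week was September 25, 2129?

August 26, 2124 → August 26, 2125: 365 days.
August 26, 2125 → August 26, 2126: 365 days.
August 26, 2126 → August 26, 2127: 365 days.
August 26, 2127 → August 26, 2128: 366 days (2128 is a leap year).
August 26, 2128 → August 26, 2129: 365 days.
August 2129: 31 − 26 = 5 days remain.
September 1–25, 2129: 25 days.
Residual: 30 days.
Total: 1856 days.
1856 mod 7 = 1, so 1 day after Saturday is Sunday.

Sunday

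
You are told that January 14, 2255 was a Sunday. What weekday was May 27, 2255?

Sunday

January 2255: 31 − 14 = 17 days remain.
Then February 2255 (28), March (31), April (30): 28 + 31 + 30 = 89 days.
May 1–27, 2255: 27 days.
Total: 17 + 89 + 27 = 133 days.
133 is a multiple of 7, so May 27, 2255 falls on the same weekday: Sunday.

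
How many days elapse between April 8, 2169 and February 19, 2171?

682

April 8, 2169 → April 8, 2170: 365 days.
April 2170: 30 − 8 = 22 days remain.
Then 9 full months totalling 276 days.
February 1–19, 2171: 19 days (2171 is not a leap year).
Residual: 317 days.
Total: 682 days.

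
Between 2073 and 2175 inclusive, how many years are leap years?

24

Years divisible by 4: 2076, 2080, …, 2172 — 25 in all.
Of these, 2100 is divisible by 100 but not 400, so not leap.
Leap years: 25 − 1 = 24.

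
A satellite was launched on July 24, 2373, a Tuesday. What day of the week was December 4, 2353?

Count forward from the earlier date (December 4, 2353) to the later (July 24, 2373):
From December 4, 2353 to December 4, 2372: 19 years, of which 5 contain a Feb 29 — 14×365 + 5×366 = 6940 days.
December 2372: 31 − 4 = 27 days remain.
Then January (31), February 2373 (28), March (31), April (30), May (31), June (30): 31 + 28 + 31 + 30 + 31 + 30 = 181 days.
July 1–24, 2373: 24 days.
Residual: 232 days.
Total: 7172 days.
7172 mod 7 = 4, so 4 days before Tuesday is Friday.

Friday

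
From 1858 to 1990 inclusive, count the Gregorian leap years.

Years divisible by 4: 1860, 1864, …, 1988 — 33 in all.
Of these, 1900 is divisible by 100 but not 400, so not leap.
Leap years: 33 − 1 = 32.

32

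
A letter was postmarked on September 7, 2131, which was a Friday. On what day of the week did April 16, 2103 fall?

Count forward from the earlier date (April 16, 2103) to the later (September 7, 2131):
Day-of-year of April 16, 2103: 106.
Day-of-year of September 7, 2131: 250.
2103 has 365 days, so 365 − 106 = 259 days remain in 2103.
Full years 2104–2130: 20 common + 7 leap = 20×365 + 7×366 = 9862 days.
Total: 259 + 9862 + 250 = 10371 days.
10371 mod 7 = 4, so 4 days before Friday is Monday.

Monday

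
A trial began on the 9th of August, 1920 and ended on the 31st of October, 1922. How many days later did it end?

August 9, 1920 → August 9, 1921: 365 days.
August 9, 1921 → August 9, 1922: 365 days.
August 1922: 31 − 9 = 22 days remain.
Then September (30): 30 days.
October 1–31, 1922: 31 days.
Residual: 83 days.
Total: 813 days.

813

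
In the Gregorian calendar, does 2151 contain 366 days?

No

2151 is not a leap year.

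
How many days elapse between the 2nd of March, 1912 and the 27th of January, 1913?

331

March 1912: 31 − 2 = 29 days remain.
Then 9 full months totalling 275 days.
January 1–27, 1913: 27 days.
Total: 29 + 275 + 27 = 331 days.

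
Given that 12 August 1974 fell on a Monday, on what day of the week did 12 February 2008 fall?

Day-of-year of August 12, 1974: 224.
Day-of-year of February 12, 2008: 43.
1974 has 365 days, so 365 − 224 = 141 days remain in 1974.
Full years 1975–2007: 25 common + 8 leap = 25×365 + 8×366 = 12053 days.
Total: 141 + 12053 + 43 = 12237 days.
12237 mod 7 = 1, so 1 day after Monday is Tuesday.

Tuesday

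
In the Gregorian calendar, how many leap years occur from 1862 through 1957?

23

Years divisible by 4: 1864, 1868, …, 1956 — 24 in all.
Of these, 1900 is divisible by 100 but not 400, so not leap.
Leap years: 24 − 1 = 23.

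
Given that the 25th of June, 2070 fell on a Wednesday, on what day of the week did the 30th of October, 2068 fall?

Count forward from the earlier date (October 30, 2068) to the later (June 25, 2070):
October 30, 2068 → October 30, 2069: 365 days.
October 2069: 31 − 30 = 1 day remains.
Then November (30), December (31), January (31), February 2070 (28), March (31), April (30), May (31): 30 + 31 + 31 + 28 + 31 + 30 + 31 = 212 days.
June 1–25, 2070: 25 days.
Residual: 238 days.
Total: 603 days.
603 mod 7 = 1, so 1 day before Wednesday is Tuesday.

Tuesday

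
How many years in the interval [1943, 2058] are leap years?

Years divisible by 4: 1944, 1948, …, 2056 — 29 in all.
2000 is divisible by 400, so still leap.
No century exceptions apply. Count: 29.

29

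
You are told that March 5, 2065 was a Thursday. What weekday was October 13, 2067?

Day-of-year of March 5, 2065: 64.
Day-of-year of October 13, 2067: 286.
2065 has 365 days, so 365 − 64 = 301 days remain in 2065.
Full years: 2066: 365. Sum = 365.
Total: 301 + 365 + 286 = 952 days.
952 is a multiple of 7, so October 13, 2067 falls on the same weekday: Thursday.

Thursday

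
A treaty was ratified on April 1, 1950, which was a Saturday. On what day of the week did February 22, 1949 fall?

Tuesday

Count forward from the earlier date (February 22, 1949) to the later (April 1, 1950):
February 22, 1949 → February 22, 1950: 365 days.
February 1950: 28 − 22 = 6 days remain (1950 is not a leap year, so February has 28 days).
Then March (31): 31 days.
April 1, 1950: 1 day.
Residual: 38 days.
Total: 403 days.
403 mod 7 = 4, so 4 days before Saturday is Tuesday.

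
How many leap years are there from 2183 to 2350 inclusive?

Years divisible by 4: 2184, 2188, …, 2348 — 42 in all.
Of these, 2200, 2300 are divisible by 100 but not 400, so not leap.
Leap years: 42 − 2 = 40.

40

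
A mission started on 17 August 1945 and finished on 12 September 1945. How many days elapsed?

26

August 1945: 31 − 17 = 14 days remain.
September 1–12, 1945: 12 days.
Total: 14 + 12 = 26 days.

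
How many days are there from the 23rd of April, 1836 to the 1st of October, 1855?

7100

Day-of-year of April 23, 1836: 114.
Day-of-year of October 1, 1855: 274.
1836 has 366 days, so 366 − 114 = 252 days remain in 1836.
Full years 1837–1854: 14 common + 4 leap = 14×365 + 4×366 = 6574 days.
Total: 252 + 6574 + 274 = 7100 days.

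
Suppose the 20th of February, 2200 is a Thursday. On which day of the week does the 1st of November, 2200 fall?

February 2200: 28 − 20 = 8 days remain (2200 is not a leap year (divisible by 100 but not 400), so February has 28 days).
Then March (31), April (30), May (31), June (30), July (31), August (31), September (30), October (31): 31 + 30 + 31 + 30 + 31 + 31 + 30 + 31 = 245 days.
November 1, 2200: 1 day.
Total: 8 + 245 + 1 = 254 days.
254 mod 7 = 2, so 2 days after Thursday is Saturday.

Saturday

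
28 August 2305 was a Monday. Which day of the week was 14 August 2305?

Monday

Count forward from the earlier date (August 14, 2305) to the later (August 28, 2305):
Within August 2305: 28 − 14 = 14 days.
14 is a multiple of 7, so 14 August 2305 falls on the same weekday: Monday.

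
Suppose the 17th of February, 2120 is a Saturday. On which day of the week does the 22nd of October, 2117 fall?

Friday

Count forward from the earlier date (October 22, 2117) to the later (February 17, 2120):
October 22, 2117 → October 22, 2118: 365 days.
October 22, 2118 → October 22, 2119: 365 days.
October 2119: 31 − 22 = 9 days remain.
Then November (30), December (31), January (31): 30 + 31 + 31 = 92 days.
February 1–17, 2120: 17 days (2120 is a leap year).
Residual: 118 days.
Total: 848 days.
848 mod 7 = 1, so 1 day before Saturday is Friday.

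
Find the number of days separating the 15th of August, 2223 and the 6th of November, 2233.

3736

From August 15, 2223 to August 15, 2233: 10 years, of which 3 contain a Feb 29 — 7×365 + 3×366 = 3653 days.
August 2233: 31 − 15 = 16 days remain.
Then September (30), October (31): 30 + 31 = 61 days.
November 1–6, 2233: 6 days.
Residual: 83 days.
Total: 3736 days.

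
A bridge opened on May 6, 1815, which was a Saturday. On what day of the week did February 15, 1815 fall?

Count forward from the earlier date (February 15, 1815) to the later (May 6, 1815):
February 1815: 28 − 15 = 13 days remain (1815 is not a leap year, so February has 28 days).
Then March (31), April (30): 31 + 30 = 61 days.
May 1–6, 1815: 6 days.
Total: 13 + 61 + 6 = 80 days.
80 mod 7 = 3, so 3 days before Saturday is Wednesday.

Wednesday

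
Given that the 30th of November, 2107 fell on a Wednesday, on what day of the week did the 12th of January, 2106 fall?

Count forward from the earlier date (January 12, 2106) to the later (November 30, 2107):
Day-of-year of January 12, 2106: 12.
Day-of-year of November 30, 2107: 334.
2106 has 365 days, so 365 − 12 = 353 days remain in 2106.
Total: 353 + 334 = 687 days.
687 mod 7 = 1, so 1 day before Wednesday is Tuesday.

Tuesday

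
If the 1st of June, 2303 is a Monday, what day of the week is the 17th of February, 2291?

Tuesday

Count forward from the earlier date (February 17, 2291) to the later (June 1, 2303):
From February 17, 2291 to February 17, 2303: 12 years, of which 2 contain a Feb 29 — 10×365 + 2×366 = 4382 days.
(2300 is not a leap year (divisible by 100 but not 400).)
February 2303: 28 − 17 = 11 days remain (2303 is not a leap year, so February has 28 days).
Then March (31), April (30), May (31): 31 + 30 + 31 = 92 days.
June 1, 2303: 1 day.
Residual: 104 days.
Total: 4486 days.
4486 mod 7 = 6, so 6 days before Monday is Tuesday.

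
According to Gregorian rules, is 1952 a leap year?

Yes

1952 is a leap year.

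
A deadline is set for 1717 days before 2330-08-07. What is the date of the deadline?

2325-11-24

Count 1717 days before August 7, 2330:
Day-of-year of November 24, 2325: 328.
Day-of-year of August 7, 2330: 219.
2325 has 365 days, so 365 − 328 = 37 days remain in 2325.
Full years: 2326: 365; 2327: 365; 2328: 366; 2329: 365. Sum = 1461.
Total: 37 + 1461 + 219 = 1717 days.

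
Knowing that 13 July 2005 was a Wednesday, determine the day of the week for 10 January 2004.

Saturday

Count forward from the earlier date (January 10, 2004) to the later (July 13, 2005):
Day-of-year of January 10, 2004: 10.
Day-of-year of July 13, 2005: 194.
2004 has 366 days, so 366 − 10 = 356 days remain in 2004.
Total: 356 + 194 = 550 days.
550 mod 7 = 4, so 4 days before Wednesday is Saturday.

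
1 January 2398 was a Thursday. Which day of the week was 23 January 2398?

Within January 2398: 23 − 1 = 22 days.
22 mod 7 = 1, so 1 day after Thursday is Friday.

Friday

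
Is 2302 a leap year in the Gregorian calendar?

2302 is not a leap year.

No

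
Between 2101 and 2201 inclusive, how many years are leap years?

Years divisible by 4: 2104, 2108, …, 2200 — 25 in all.
Of these, 2200 is divisible by 100 but not 400, so not leap.
Leap years: 25 − 1 = 24.

24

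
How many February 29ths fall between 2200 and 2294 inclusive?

Years divisible by 4: 2200, 2204, …, 2292 — 24 in all.
Of these, 2200 is divisible by 100 but not 400, so not leap.
Leap years: 24 − 1 = 23.

23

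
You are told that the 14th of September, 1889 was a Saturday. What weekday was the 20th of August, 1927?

From September 14, 1889 to September 14, 1926: 37 years, of which 8 contain a Feb 29 — 29×365 + 8×366 = 13513 days.
(1900 is not a leap year (divisible by 100 but not 400).)
September 1926: 30 − 14 = 16 days remain.
Then 10 full months totalling 304 days.
August 1–20, 1927: 20 days.
Residual: 340 days.
Total: 13853 days.
13853 is a multiple of 7, so the 20th of August, 1927 falls on the same weekday: Saturday.

Saturday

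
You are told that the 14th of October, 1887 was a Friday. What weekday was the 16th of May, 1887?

Count forward from the earlier date (May 16, 1887) to the later (October 14, 1887):
May 1887: 31 − 16 = 15 days remain.
Then June (30), July (31), August (31), September (30): 30 + 31 + 31 + 30 = 122 days.
October 1–14, 1887: 14 days.
Total: 15 + 122 + 14 = 151 days.
151 mod 7 = 4, so 4 days before Friday is Monday.

Monday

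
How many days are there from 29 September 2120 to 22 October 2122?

753

Day-of-year of September 29, 2120: 273.
Day-of-year of October 22, 2122: 295.
2120 has 366 days, so 366 − 273 = 93 days remain in 2120.
Full years: 2121: 365. Sum = 365.
Total: 93 + 365 + 295 = 753 days.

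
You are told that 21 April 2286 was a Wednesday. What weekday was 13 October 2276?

Count forward from the earlier date (October 13, 2276) to the later (April 21, 2286):
From October 13, 2276 to October 13, 2285: 9 years, of which 2 contain a Feb 29 — 7×365 + 2×366 = 3287 days.
October 2285: 31 − 13 = 18 days remain.
Then November (30), December (31), January (31), February 2286 (28), March (31): 30 + 31 + 31 + 28 + 31 = 151 days.
April 1–21, 2286: 21 days.
Residual: 190 days.
Total: 3477 days.
3477 mod 7 = 5, so 5 days before Wednesday is Friday.

Friday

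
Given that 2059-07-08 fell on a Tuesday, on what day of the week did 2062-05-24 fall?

July 8, 2059 → July 8, 2060: 366 days (2060 is a leap year).
July 8, 2060 → July 8, 2061: 365 days.
July 2061: 31 − 8 = 23 days remain.
Then 9 full months totalling 273 days.
May 1–24, 2062: 24 days.
Residual: 320 days.
Total: 1051 days.
1051 mod 7 = 1, so 1 day after Tuesday is Wednesday.

Wednesday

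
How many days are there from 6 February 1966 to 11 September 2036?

25785

From February 6, 1966 to February 6, 2036: 70 years, of which 17 contain a Feb 29 — 53×365 + 17×366 = 25567 days.
(2000 is a leap year (divisible by 400).)
February 2036: 29 − 6 = 23 days remain (2036 is a leap year, so February has 29 days).
Then March (31), April (30), May (31), June (30), July (31), August (31): 31 + 30 + 31 + 30 + 31 + 31 = 184 days.
September 1–11, 2036: 11 days.
Residual: 218 days.
Total: 25785 days.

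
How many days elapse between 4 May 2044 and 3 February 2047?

1005

Day-of-year of May 4, 2044: 125.
Day-of-year of February 3, 2047: 34.
2044 has 366 days, so 366 − 125 = 241 days remain in 2044.
Full years: 2045: 365; 2046: 365. Sum = 730.
Total: 241 + 730 + 34 = 1005 days.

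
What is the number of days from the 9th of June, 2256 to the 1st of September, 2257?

449

June 9, 2256 → June 9, 2257: 365 days.
June 2257: 30 − 9 = 21 days remain.
Then July (31), August (31): 31 + 31 = 62 days.
September 1, 2257: 1 day.
Residual: 84 days.
Total: 449 days.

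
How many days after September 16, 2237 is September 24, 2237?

Within September 2237: 24 − 16 = 8 days.

8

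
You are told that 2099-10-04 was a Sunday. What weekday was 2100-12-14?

Tuesday

October 2099: 31 − 4 = 27 days remain.
Then 13 full months totalling 395 days.
December 1–14, 2100: 14 days.
Total: 27 + 395 + 14 = 436 days.
436 mod 7 = 2, so 2 days after Sunday is Tuesday.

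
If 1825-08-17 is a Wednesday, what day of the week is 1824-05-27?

Thursday

Count forward from the earlier date (May 27, 1824) to the later (August 17, 1825):
May 27, 1824 → May 27, 1825: 365 days.
May 1825: 31 − 27 = 4 days remain.
Then June (30), July (31): 30 + 31 = 61 days.
August 1–17, 1825: 17 days.
Residual: 82 days.
Total: 447 days.
447 mod 7 = 6, so 6 days before Wednesday is Thursday.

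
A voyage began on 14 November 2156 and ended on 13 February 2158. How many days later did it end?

456

November 14, 2156 → November 14, 2157: 365 days.
November 2157: 30 − 14 = 16 days remain.
Then December (31), January (31): 31 + 31 = 62 days.
February 1–13, 2158: 13 days (2158 is not a leap year).
Residual: 91 days.
Total: 456 days.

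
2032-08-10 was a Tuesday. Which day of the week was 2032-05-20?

Thursday

Count forward from the earlier date (May 20, 2032) to the later (August 10, 2032):
May 2032: 31 − 20 = 11 days remain.
Then June (30), July (31): 30 + 31 = 61 days.
August 1–10, 2032: 10 days.
Total: 11 + 61 + 10 = 82 days.
82 mod 7 = 5, so 5 days before Tuesday is Thursday.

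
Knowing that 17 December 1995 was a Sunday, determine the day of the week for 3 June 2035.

Day-of-year of December 17, 1995: 351.
Day-of-year of June 3, 2035: 154.
1995 has 365 days, so 365 − 351 = 14 days remain in 1995.
Full years 1996–2034: 29 common + 10 leap = 29×365 + 10×366 = 14245 days.
Total: 14 + 14245 + 154 = 14413 days.
14413 is a multiple of 7, so 3 June 2035 falls on the same weekday: Sunday.

Sunday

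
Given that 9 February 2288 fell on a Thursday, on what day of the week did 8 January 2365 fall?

Day-of-year of February 9, 2288: 40.
Day-of-year of January 8, 2365: 8.
2288 has 366 days, so 366 − 40 = 326 days remain in 2288.
Full years 2289–2364: 58 common + 18 leap = 58×365 + 18×366 = 27758 days.
Total: 326 + 27758 + 8 = 28092 days.
28092 mod 7 = 1, so 1 day after Thursday is Friday.

Friday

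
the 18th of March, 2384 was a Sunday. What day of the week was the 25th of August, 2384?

Saturday

March 2384: 31 − 18 = 13 days remain.
Then April (30), May (31), June (30), July (31): 30 + 31 + 30 + 31 = 122 days.
August 1–25, 2384: 25 days.
Total: 13 + 122 + 25 = 160 days.
160 mod 7 = 6, so 6 days after Sunday is Saturday.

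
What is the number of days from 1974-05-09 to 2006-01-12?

11571

Day-of-year of May 9, 1974: 129.
Day-of-year of January 12, 2006: 12.
1974 has 365 days, so 365 − 129 = 236 days remain in 1974.
Full years 1975–2005: 23 common + 8 leap = 23×365 + 8×366 = 11323 days.
Total: 236 + 11323 + 12 = 11571 days.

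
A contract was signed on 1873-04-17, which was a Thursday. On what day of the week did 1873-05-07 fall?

Wednesday

April 1873: 30 − 17 = 13 days remain.
May 1–7, 1873: 7 days.
Total: 13 + 7 = 20 days.
20 mod 7 = 6, so 6 days after Thursday is Wednesday.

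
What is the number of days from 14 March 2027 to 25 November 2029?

987

Day-of-year of March 14, 2027: 73.
Day-of-year of November 25, 2029: 329.
2027 has 365 days, so 365 − 73 = 292 days remain in 2027.
Full years: 2028: 366. Sum = 366.
Total: 292 + 366 + 329 = 987 days.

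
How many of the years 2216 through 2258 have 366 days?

11

Years divisible by 4 in [2216, 2258]: 2216, 2220, 2224, 2228, 2232, 2236, 2240, 2244, 2248, 2252, 2256.
No century exceptions apply. Count: 11.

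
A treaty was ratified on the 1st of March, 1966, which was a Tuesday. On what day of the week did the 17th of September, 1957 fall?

Tuesday

Count forward from the earlier date (September 17, 1957) to the later (March 1, 1966):
Day-of-year of September 17, 1957: 260.
Day-of-year of March 1, 1966: 60.
1957 has 365 days, so 365 − 260 = 105 days remain in 1957.
Full years 1958–1965: 6 common + 2 leap = 6×365 + 2×366 = 2922 days.
Total: 105 + 2922 + 60 = 3087 days.
3087 is a multiple of 7, so the 17th of September, 1957 falls on the same weekday: Tuesday.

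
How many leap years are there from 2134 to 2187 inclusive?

13

Years divisible by 4: 2136, 2140, …, 2184 — 13 in all.
No century exceptions apply. Count: 13.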